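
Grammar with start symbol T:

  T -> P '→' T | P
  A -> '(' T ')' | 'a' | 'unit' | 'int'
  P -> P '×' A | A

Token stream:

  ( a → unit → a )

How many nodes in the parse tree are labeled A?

[T [P [A ( [T [P [A a]] → [T [P [A unit]] → [T [P [A a]]]]] )]]]

4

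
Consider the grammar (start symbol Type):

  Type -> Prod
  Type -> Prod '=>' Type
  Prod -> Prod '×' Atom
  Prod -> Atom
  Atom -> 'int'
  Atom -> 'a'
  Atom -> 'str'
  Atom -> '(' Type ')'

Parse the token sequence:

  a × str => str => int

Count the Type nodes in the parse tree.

[Type [Prod [Prod [Atom a]] × [Atom str]] => [Type [Prod [Atom str]] => [Type [Prod [Atom int]]]]]

3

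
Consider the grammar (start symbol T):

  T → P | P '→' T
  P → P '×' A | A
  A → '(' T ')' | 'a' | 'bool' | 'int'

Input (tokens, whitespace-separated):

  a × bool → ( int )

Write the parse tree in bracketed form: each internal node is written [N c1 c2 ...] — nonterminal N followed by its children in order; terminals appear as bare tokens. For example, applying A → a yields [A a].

[T [P [P [A a]] × [A bool]] → [T [P [A ( [T [P [A int]]] )]]]]

T
P → T
P × A → T
A × A → T
a × A → T
a × bool → T
a × bool → P
a × bool → A
a × bool → ( T )
a × bool → ( P )
a × bool → ( A )
a × bool → ( int )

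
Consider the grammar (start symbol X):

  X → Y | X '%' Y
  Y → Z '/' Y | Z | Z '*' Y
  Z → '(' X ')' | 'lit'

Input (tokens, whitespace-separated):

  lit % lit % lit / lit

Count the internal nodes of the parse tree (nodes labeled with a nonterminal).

[X [X [X [Y [Z lit]]] % [Y [Z lit]]] % [Y [Z lit] / [Y [Z lit]]]]

11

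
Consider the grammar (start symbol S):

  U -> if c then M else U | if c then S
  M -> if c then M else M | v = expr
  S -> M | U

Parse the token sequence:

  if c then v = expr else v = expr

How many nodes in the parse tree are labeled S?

[S [M if c then [M v = expr] else [M v = expr]]]

1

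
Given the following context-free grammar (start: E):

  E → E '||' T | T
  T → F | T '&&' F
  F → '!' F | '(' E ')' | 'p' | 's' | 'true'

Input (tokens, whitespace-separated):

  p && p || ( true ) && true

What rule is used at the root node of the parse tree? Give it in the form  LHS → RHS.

E → E '||' T

[E [E [T [T [F p]] && [F p]]] || [T [T [F ( [E [T [F true]]] )]] && [F true]]]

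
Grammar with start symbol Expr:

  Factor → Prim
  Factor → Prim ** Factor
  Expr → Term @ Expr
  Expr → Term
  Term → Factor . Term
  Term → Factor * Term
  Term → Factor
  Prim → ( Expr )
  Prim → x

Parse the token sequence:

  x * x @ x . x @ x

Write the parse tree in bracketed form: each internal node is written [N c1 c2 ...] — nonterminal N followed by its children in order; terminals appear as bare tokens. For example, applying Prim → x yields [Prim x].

[Expr [Term [Factor [Prim x]] * [Term [Factor [Prim x]]]] @ [Expr [Term [Factor [Prim x]] . [Term [Factor [Prim x]]]] @ [Expr [Term [Factor [Prim x]]]]]]

Expr
Term @ Expr
Factor * Term @ Expr
Prim * Term @ Expr
x * Term @ Expr
x * Factor @ Expr
x * Prim @ Expr
x * x @ Expr
x * x @ Term @ Expr
x * x @ Factor . Term @ Expr
x * x @ Prim . Term @ Expr
x * x @ x . Term @ Expr
x * x @ x . Factor @ Expr
x * x @ x . Prim @ Expr
x * x @ x . x @ Expr
x * x @ x . x @ Term
x * x @ x . x @ Factor
x * x @ x . x @ Prim
x * x @ x . x @ x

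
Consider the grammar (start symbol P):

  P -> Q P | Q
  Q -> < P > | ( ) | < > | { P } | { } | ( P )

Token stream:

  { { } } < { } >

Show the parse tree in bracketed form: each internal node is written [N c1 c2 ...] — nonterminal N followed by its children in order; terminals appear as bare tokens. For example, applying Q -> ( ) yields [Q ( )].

P
Q P
{ P } P
{ Q } P
{ { } } P
{ { } } Q
{ { } } < P >
{ { } } < Q >
{ { } } < { } >

[P [Q { [P [Q { }]] }] [P [Q < [P [Q { }]] >]]]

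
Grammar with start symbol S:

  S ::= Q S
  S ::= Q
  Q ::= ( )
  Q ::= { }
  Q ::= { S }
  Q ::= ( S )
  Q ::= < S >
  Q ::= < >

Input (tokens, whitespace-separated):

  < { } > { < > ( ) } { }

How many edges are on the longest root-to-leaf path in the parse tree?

6

[S [Q < [S [Q { }]] >] [S [Q { [S [Q < >] [S [Q ( )]]] }] [S [Q { }]]]]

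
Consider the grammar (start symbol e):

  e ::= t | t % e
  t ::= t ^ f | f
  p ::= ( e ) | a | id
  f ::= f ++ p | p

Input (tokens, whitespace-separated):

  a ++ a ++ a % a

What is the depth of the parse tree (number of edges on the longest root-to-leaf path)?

[e [t [f [f [f [p a]] ++ [p a]] ++ [p a]]] % [e [t [f [p a]]]]]

6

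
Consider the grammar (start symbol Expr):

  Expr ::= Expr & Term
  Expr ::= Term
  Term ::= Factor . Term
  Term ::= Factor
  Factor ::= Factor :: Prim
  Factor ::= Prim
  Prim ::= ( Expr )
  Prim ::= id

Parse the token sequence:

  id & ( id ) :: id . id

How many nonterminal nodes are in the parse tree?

17

[Expr [Expr [Term [Factor [Prim id]]]] & [Term [Factor [Factor [Prim ( [Expr [Term [Factor [Prim id]]]] )]] :: [Prim id]] . [Term [Factor [Prim id]]]]]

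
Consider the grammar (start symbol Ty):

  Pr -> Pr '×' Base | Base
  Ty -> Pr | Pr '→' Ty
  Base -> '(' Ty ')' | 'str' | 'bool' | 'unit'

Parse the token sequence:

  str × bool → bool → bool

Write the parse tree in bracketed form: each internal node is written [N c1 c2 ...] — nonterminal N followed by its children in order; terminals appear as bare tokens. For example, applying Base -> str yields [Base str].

Ty
Pr → Ty
Pr × Base → Ty
Base × Base → Ty
str × Base → Ty
str × bool → Ty
str × bool → Pr → Ty
str × bool → Base → Ty
str × bool → bool → Ty
str × bool → bool → Pr
str × bool → bool → Base
str × bool → bool → bool

[Ty [Pr [Pr [Base str]] × [Base bool]] → [Ty [Pr [Base bool]] → [Ty [Pr [Base bool]]]]]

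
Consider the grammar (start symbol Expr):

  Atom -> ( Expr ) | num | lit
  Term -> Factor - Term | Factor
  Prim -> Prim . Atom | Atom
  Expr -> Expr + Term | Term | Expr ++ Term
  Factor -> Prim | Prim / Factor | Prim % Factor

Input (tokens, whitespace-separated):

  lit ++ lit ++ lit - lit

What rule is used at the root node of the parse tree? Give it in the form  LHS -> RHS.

[Expr [Expr [Expr [Term [Factor [Prim [Atom lit]]]]] ++ [Term [Factor [Prim [Atom lit]]]]] ++ [Term [Factor [Prim [Atom lit]]] - [Term [Factor [Prim [Atom lit]]]]]]

Expr -> Expr ++ Term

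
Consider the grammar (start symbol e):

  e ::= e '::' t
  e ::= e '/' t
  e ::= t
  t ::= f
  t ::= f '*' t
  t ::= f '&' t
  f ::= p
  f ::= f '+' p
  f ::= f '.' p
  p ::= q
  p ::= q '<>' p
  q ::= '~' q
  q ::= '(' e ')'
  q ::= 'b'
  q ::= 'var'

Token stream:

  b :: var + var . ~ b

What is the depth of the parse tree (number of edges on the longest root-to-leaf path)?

7

[e [e [t [f [p [q b]]]]] :: [t [f [f [f [p [q var]]] + [p [q var]]] . [p [q ~ [q b]]]]]]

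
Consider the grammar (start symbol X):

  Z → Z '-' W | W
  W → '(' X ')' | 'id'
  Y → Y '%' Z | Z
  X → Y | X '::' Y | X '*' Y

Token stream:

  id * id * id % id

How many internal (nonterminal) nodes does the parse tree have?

[X [X [X [Y [Z [W id]]]] * [Y [Z [W id]]]] * [Y [Y [Z [W id]]] % [Z [W id]]]]

15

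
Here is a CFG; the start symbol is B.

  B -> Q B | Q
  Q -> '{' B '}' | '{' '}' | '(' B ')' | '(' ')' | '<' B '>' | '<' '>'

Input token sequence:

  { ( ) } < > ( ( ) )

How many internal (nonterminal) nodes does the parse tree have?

10

[B [Q { [B [Q ( )]] }] [B [Q < >] [B [Q ( [B [Q ( )]] )]]]]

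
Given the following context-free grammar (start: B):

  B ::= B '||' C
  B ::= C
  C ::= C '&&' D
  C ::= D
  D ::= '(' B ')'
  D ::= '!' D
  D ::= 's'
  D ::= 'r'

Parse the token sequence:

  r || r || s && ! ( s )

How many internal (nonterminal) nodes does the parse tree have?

[B [B [B [C [D r]]] || [C [D r]]] || [C [C [D s]] && [D ! [D ( [B [C [D s]]] )]]]]

15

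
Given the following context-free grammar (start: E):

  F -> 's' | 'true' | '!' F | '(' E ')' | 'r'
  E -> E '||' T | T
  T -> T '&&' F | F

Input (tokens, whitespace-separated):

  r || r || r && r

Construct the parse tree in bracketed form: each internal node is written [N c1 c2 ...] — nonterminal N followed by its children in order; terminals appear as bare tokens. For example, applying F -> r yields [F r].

[E [E [E [T [F r]]] || [T [F r]]] || [T [T [F r]] && [F r]]]

E
E || T
E || T || T
T || T || T
F || T || T
r || T || T
r || F || T
r || r || T
r || r || T && F
r || r || F && F
r || r || r && F
r || r || r && r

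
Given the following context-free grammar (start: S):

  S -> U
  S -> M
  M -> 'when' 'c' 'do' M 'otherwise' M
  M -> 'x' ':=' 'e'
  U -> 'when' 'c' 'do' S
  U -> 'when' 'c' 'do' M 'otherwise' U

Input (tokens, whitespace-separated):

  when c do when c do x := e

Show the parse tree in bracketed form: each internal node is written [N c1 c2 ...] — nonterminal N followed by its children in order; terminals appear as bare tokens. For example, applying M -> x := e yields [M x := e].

[S [U when c do [S [U when c do [S [M x := e]]]]]]

S
U
when c do S
when c do U
when c do when c do S
when c do when c do M
when c do when c do x := e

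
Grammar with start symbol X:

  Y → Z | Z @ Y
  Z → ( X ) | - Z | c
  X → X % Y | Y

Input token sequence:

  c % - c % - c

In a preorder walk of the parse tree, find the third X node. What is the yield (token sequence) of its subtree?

c

[X [X [X [Y [Z c]]] % [Y [Z - [Z c]]]] % [Y [Z - [Z c]]]]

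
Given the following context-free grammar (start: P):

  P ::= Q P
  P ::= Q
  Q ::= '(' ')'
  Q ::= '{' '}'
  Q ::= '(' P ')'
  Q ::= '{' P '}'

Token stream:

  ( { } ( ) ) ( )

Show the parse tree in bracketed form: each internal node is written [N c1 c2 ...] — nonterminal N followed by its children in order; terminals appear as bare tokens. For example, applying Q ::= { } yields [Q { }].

P
Q P
( P ) P
( Q P ) P
( { } P ) P
( { } Q ) P
( { } ( ) ) P
( { } ( ) ) Q
( { } ( ) ) ( )

[P [Q ( [P [Q { }] [P [Q ( )]]] )] [P [Q ( )]]]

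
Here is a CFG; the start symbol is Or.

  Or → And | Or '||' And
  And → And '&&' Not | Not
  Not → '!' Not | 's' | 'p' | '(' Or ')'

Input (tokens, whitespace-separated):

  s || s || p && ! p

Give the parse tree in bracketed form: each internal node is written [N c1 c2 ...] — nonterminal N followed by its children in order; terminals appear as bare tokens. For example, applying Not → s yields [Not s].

Or
Or || And
Or || And || And
And || And || And
Not || And || And
s || And || And
s || Not || And
s || s || And
s || s || And && Not
s || s || Not && Not
s || s || p && Not
s || s || p && ! Not
s || s || p && ! p

[Or [Or [Or [And [Not s]]] || [And [Not s]]] || [And [And [Not p]] && [Not ! [Not p]]]]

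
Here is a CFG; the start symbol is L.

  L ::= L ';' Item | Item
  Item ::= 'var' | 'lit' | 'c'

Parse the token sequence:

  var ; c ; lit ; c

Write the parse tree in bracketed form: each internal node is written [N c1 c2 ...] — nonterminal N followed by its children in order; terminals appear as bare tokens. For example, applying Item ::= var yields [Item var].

L
L ; Item
L ; Item ; Item
L ; Item ; Item ; Item
Item ; Item ; Item ; Item
var ; Item ; Item ; Item
var ; c ; Item ; Item
var ; c ; lit ; Item
var ; c ; lit ; c

[L [L [L [L [Item var]] ; [Item c]] ; [Item lit]] ; [Item c]]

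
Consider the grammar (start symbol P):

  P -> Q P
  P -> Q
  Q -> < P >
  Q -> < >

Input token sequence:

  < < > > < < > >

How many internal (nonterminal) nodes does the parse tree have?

[P [Q < [P [Q < >]] >] [P [Q < [P [Q < >]] >]]]

8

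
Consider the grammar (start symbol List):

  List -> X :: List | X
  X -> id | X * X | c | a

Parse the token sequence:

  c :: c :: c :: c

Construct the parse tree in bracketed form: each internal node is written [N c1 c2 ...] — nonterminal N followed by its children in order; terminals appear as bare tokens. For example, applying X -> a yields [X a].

[List [X c] :: [List [X c] :: [List [X c] :: [List [X c]]]]]

List
X :: List
c :: List
c :: X :: List
c :: c :: List
c :: c :: X :: List
c :: c :: c :: List
c :: c :: c :: X
c :: c :: c :: c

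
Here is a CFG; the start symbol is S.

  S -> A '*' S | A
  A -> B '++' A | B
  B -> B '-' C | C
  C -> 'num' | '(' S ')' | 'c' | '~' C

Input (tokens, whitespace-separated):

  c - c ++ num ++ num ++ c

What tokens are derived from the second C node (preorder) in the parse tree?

[S [A [B [B [C c]] - [C c]] ++ [A [B [C num]] ++ [A [B [C num]] ++ [A [B [C c]]]]]]]

c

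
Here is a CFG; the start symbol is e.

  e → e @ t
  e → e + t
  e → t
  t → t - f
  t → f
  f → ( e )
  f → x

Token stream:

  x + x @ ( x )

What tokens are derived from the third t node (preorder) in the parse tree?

[e [e [e [t [f x]]] + [t [f x]]] @ [t [f ( [e [t [f x]]] )]]]

( x )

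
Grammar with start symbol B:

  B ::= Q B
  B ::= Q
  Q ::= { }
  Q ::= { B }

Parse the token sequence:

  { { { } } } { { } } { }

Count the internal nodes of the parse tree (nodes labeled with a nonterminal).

12

[B [Q { [B [Q { [B [Q { }]] }]] }] [B [Q { [B [Q { }]] }] [B [Q { }]]]]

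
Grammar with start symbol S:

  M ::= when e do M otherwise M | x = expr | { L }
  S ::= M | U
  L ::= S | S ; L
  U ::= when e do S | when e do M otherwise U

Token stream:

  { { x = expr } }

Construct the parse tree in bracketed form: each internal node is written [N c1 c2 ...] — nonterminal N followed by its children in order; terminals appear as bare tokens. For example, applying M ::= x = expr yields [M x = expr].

S
M
{ L }
{ S }
{ M }
{ { L } }
{ { S } }
{ { M } }
{ { x = expr } }

[S [M { [L [S [M { [L [S [M x = expr]]] }]]] }]]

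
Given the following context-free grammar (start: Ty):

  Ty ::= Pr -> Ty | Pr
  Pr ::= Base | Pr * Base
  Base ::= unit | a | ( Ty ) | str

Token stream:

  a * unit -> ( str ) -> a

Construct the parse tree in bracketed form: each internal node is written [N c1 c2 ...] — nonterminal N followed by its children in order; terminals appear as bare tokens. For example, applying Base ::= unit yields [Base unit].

Ty
Pr -> Ty
Pr * Base -> Ty
Base * Base -> Ty
a * Base -> Ty
a * unit -> Ty
a * unit -> Pr -> Ty
a * unit -> Base -> Ty
a * unit -> ( Ty ) -> Ty
a * unit -> ( Pr ) -> Ty
a * unit -> ( Base ) -> Ty
a * unit -> ( str ) -> Ty
a * unit -> ( str ) -> Pr
a * unit -> ( str ) -> Base
a * unit -> ( str ) -> a

[Ty [Pr [Pr [Base a]] * [Base unit]] -> [Ty [Pr [Base ( [Ty [Pr [Base str]]] )]] -> [Ty [Pr [Base a]]]]]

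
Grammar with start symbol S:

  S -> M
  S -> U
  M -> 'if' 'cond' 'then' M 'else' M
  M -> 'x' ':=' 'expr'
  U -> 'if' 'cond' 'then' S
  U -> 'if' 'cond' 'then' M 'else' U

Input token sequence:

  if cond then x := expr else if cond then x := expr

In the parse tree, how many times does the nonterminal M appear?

[S [U if cond then [M x := expr] else [U if cond then [S [M x := expr]]]]]

2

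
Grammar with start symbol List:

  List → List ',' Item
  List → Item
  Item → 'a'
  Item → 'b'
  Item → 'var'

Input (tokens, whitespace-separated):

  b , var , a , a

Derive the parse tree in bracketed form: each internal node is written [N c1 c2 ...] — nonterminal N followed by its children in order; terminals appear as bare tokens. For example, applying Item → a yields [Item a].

[List [List [List [List [Item b]] , [Item var]] , [Item a]] , [Item a]]

List
List , Item
List , Item , Item
List , Item , Item , Item
Item , Item , Item , Item
b , Item , Item , Item
b , var , Item , Item
b , var , a , Item
b , var , a , a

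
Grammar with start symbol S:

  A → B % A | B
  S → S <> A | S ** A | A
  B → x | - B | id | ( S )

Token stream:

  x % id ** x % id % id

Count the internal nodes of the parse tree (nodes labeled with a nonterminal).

[S [S [A [B x] % [A [B id]]]] ** [A [B x] % [A [B id] % [A [B id]]]]]

12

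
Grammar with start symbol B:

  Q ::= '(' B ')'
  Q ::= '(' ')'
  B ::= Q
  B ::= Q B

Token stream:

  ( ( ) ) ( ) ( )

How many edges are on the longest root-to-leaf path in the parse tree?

4

[B [Q ( [B [Q ( )]] )] [B [Q ( )] [B [Q ( )]]]]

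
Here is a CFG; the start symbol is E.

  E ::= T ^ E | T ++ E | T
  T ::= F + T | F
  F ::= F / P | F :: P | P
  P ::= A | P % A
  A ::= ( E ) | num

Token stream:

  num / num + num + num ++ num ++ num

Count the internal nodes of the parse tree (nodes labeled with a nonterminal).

26

[E [T [F [F [P [A num]]] / [P [A num]]] + [T [F [P [A num]]] + [T [F [P [A num]]]]]] ++ [E [T [F [P [A num]]]] ++ [E [T [F [P [A num]]]]]]]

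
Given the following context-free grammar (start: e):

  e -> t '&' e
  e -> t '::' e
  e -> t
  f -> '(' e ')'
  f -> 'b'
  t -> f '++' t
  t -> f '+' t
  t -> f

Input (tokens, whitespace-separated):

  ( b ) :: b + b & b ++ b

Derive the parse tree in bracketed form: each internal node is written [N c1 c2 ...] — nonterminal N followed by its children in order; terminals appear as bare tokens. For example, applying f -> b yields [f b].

e
t :: e
f :: e
( e ) :: e
( t ) :: e
( f ) :: e
( b ) :: e
( b ) :: t & e
( b ) :: f + t & e
( b ) :: b + t & e
( b ) :: b + f & e
( b ) :: b + b & e
( b ) :: b + b & t
( b ) :: b + b & f ++ t
( b ) :: b + b & b ++ t
( b ) :: b + b & b ++ f
( b ) :: b + b & b ++ b

[e [t [f ( [e [t [f b]]] )]] :: [e [t [f b] + [t [f b]]] & [e [t [f b] ++ [t [f b]]]]]]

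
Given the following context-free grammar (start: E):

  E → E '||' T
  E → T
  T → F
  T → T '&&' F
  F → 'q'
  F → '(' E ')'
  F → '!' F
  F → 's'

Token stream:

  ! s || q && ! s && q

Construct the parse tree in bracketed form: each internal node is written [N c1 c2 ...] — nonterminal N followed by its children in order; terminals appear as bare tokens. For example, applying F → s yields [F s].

E
E || T
T || T
F || T
! F || T
! s || T
! s || T && F
! s || T && F && F
! s || F && F && F
! s || q && F && F
! s || q && ! F && F
! s || q && ! s && F
! s || q && ! s && q

[E [E [T [F ! [F s]]]] || [T [T [T [F q]] && [F ! [F s]]] && [F q]]]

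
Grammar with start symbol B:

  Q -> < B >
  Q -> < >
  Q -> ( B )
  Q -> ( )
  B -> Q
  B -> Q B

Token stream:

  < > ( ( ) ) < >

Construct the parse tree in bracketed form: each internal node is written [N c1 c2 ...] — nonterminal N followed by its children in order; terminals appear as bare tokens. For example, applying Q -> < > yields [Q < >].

B
Q B
< > B
< > Q B
< > ( B ) B
< > ( Q ) B
< > ( ( ) ) B
< > ( ( ) ) Q
< > ( ( ) ) < >

[B [Q < >] [B [Q ( [B [Q ( )]] )] [B [Q < >]]]]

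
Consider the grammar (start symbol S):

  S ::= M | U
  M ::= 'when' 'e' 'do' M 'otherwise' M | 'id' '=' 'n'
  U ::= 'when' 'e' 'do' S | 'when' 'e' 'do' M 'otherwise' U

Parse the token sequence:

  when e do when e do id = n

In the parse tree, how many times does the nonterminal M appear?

[S [U when e do [S [U when e do [S [M id = n]]]]]]

1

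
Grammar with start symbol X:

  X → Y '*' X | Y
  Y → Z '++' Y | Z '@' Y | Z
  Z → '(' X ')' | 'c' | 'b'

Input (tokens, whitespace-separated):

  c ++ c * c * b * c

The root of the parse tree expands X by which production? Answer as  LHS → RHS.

X → Y '*' X

[X [Y [Z c] ++ [Y [Z c]]] * [X [Y [Z c]] * [X [Y [Z b]] * [X [Y [Z c]]]]]]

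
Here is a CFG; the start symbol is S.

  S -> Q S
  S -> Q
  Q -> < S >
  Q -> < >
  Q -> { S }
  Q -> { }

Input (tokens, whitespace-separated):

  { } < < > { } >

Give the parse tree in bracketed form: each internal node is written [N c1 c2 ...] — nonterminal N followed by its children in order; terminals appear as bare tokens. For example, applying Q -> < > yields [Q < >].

S
Q S
{ } S
{ } Q
{ } < S >
{ } < Q S >
{ } < < > S >
{ } < < > Q >
{ } < < > { } >

[S [Q { }] [S [Q < [S [Q < >] [S [Q { }]]] >]]]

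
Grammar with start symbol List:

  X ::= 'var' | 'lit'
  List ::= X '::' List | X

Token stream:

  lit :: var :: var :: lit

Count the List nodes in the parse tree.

[List [X lit] :: [List [X var] :: [List [X var] :: [List [X lit]]]]]

4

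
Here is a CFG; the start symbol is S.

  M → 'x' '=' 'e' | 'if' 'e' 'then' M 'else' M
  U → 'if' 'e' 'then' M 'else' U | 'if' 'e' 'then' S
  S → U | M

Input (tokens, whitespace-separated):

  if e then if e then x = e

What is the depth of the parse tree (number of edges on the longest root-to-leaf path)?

[S [U if e then [S [U if e then [S [M x = e]]]]]]

6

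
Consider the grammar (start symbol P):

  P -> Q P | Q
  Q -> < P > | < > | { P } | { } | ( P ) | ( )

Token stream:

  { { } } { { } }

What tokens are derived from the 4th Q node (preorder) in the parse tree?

[P [Q { [P [Q { }]] }] [P [Q { [P [Q { }]] }]]]

{ }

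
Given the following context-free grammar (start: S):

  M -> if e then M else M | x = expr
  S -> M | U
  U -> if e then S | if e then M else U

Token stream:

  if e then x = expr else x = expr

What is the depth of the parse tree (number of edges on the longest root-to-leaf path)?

[S [M if e then [M x = expr] else [M x = expr]]]

3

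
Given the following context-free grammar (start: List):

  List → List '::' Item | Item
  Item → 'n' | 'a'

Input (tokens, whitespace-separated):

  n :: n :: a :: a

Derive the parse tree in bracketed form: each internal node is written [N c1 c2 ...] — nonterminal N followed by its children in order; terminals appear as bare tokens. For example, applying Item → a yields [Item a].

[List [List [List [List [Item n]] :: [Item n]] :: [Item a]] :: [Item a]]

List
List :: Item
List :: Item :: Item
List :: Item :: Item :: Item
Item :: Item :: Item :: Item
n :: Item :: Item :: Item
n :: n :: Item :: Item
n :: n :: a :: Item
n :: n :: a :: a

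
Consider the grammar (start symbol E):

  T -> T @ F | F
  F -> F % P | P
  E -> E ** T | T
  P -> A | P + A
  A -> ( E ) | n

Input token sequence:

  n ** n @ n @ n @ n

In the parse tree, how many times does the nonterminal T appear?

[E [E [T [F [P [A n]]]]] ** [T [T [T [T [F [P [A n]]]] @ [F [P [A n]]]] @ [F [P [A n]]]] @ [F [P [A n]]]]]

5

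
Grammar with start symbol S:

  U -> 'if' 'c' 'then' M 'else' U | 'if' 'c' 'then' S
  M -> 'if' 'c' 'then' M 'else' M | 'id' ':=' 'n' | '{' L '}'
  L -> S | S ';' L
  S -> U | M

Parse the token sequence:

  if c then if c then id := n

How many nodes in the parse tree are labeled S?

[S [U if c then [S [U if c then [S [M id := n]]]]]]

3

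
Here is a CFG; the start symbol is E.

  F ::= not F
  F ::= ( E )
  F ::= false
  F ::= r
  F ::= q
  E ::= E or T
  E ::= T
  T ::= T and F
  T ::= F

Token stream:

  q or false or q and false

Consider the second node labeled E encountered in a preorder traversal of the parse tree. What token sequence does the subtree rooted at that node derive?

q or false

[E [E [E [T [F q]]] or [T [F false]]] or [T [T [F q]] and [F false]]]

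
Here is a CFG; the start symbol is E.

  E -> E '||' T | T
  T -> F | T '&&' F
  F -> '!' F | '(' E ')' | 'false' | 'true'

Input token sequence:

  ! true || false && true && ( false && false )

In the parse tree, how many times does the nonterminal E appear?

3

[E [E [T [F ! [F true]]]] || [T [T [T [F false]] && [F true]] && [F ( [E [T [T [F false]] && [F false]]] )]]]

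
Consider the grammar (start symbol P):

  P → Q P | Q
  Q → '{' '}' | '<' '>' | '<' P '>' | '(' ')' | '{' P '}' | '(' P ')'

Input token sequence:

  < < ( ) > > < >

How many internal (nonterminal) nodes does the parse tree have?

[P [Q < [P [Q < [P [Q ( )]] >]] >] [P [Q < >]]]

8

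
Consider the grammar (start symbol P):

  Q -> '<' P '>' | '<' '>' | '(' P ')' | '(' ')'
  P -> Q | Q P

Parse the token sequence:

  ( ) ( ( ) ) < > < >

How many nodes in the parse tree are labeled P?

5

[P [Q ( )] [P [Q ( [P [Q ( )]] )] [P [Q < >] [P [Q < >]]]]]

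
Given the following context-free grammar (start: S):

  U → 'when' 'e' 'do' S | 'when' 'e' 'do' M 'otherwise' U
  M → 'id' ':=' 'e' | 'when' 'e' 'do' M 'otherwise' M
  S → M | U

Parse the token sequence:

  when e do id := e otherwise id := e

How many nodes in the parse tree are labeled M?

3

[S [M when e do [M id := e] otherwise [M id := e]]]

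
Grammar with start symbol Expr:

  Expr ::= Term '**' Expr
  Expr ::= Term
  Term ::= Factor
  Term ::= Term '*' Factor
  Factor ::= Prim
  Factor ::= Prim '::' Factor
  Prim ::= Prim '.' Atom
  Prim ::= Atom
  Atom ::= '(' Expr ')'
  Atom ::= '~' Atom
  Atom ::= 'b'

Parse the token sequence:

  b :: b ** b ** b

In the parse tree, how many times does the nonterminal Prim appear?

4

[Expr [Term [Factor [Prim [Atom b]] :: [Factor [Prim [Atom b]]]]] ** [Expr [Term [Factor [Prim [Atom b]]]] ** [Expr [Term [Factor [Prim [Atom b]]]]]]]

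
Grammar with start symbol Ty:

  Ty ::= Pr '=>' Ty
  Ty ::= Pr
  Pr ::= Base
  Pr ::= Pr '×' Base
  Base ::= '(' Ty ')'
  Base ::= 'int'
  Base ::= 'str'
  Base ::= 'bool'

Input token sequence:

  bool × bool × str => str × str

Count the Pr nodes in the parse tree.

5

[Ty [Pr [Pr [Pr [Base bool]] × [Base bool]] × [Base str]] => [Ty [Pr [Pr [Base str]] × [Base str]]]]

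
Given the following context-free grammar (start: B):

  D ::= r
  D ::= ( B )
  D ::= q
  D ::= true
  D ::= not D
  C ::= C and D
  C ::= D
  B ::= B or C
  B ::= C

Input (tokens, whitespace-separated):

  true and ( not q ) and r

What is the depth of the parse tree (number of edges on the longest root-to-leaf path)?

[B [C [C [C [D true]] and [D ( [B [C [D not [D q]]]] )]] and [D r]]]

8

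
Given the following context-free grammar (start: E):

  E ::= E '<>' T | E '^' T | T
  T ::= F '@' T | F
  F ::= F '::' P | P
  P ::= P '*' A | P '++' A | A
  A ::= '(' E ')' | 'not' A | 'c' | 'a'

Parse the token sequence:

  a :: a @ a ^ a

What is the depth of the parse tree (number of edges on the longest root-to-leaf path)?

7

[E [E [T [F [F [P [A a]]] :: [P [A a]]] @ [T [F [P [A a]]]]]] ^ [T [F [P [A a]]]]]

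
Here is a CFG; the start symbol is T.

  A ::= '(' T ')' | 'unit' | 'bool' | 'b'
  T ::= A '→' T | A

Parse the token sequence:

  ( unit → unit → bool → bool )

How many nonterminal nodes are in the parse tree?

[T [A ( [T [A unit] → [T [A unit] → [T [A bool] → [T [A bool]]]]] )]]

10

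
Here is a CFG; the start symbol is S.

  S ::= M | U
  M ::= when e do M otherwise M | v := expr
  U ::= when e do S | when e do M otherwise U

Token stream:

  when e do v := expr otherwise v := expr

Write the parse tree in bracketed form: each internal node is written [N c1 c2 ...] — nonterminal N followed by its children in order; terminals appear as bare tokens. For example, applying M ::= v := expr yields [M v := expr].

[S [M when e do [M v := expr] otherwise [M v := expr]]]

S
M
when e do M otherwise M
when e do v := expr otherwise M
when e do v := expr otherwise v := expr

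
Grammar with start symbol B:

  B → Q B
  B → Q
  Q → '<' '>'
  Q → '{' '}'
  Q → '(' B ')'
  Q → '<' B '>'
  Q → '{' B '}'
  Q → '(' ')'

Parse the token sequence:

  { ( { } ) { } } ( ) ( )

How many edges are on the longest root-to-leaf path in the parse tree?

6

[B [Q { [B [Q ( [B [Q { }]] )] [B [Q { }]]] }] [B [Q ( )] [B [Q ( )]]]]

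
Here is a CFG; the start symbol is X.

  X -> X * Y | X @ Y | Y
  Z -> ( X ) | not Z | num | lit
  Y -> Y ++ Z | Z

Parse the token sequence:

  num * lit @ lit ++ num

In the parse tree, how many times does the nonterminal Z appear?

[X [X [X [Y [Z num]]] * [Y [Z lit]]] @ [Y [Y [Z lit]] ++ [Z num]]]

4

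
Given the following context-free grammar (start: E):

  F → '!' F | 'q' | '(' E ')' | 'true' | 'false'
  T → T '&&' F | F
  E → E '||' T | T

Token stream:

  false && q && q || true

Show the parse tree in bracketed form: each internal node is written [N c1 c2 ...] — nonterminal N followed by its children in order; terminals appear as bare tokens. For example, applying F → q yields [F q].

E
E || T
T || T
T && F || T
T && F && F || T
F && F && F || T
false && F && F || T
false && q && F || T
false && q && q || T
false && q && q || F
false && q && q || true

[E [E [T [T [T [F false]] && [F q]] && [F q]]] || [T [F true]]]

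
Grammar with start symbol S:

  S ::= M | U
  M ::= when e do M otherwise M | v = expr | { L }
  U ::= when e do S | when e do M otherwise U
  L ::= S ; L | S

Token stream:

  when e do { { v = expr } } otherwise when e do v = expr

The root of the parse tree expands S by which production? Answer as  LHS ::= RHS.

[S [U when e do [M { [L [S [M { [L [S [M v = expr]]] }]]] }] otherwise [U when e do [S [M v = expr]]]]]

S ::= U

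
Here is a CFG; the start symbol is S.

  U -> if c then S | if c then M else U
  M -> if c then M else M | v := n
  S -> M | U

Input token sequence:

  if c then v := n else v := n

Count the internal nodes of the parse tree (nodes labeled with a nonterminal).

4

[S [M if c then [M v := n] else [M v := n]]]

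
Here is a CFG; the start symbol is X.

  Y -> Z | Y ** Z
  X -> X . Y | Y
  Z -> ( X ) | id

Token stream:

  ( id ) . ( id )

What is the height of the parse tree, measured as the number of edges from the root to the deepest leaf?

[X [X [Y [Z ( [X [Y [Z id]]] )]]] . [Y [Z ( [X [Y [Z id]]] )]]]

7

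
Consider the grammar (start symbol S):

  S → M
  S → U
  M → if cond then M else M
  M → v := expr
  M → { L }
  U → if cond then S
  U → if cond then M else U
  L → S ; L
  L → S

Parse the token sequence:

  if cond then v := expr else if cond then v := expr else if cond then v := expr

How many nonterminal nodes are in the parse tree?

8

[S [U if cond then [M v := expr] else [U if cond then [M v := expr] else [U if cond then [S [M v := expr]]]]]]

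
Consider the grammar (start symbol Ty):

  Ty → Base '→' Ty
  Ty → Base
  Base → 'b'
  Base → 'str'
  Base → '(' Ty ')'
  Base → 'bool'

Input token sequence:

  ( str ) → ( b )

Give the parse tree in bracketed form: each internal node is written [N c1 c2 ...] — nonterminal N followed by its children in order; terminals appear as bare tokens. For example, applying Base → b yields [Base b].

Ty
Base → Ty
( Ty ) → Ty
( Base ) → Ty
( str ) → Ty
( str ) → Base
( str ) → ( Ty )
( str ) → ( Base )
( str ) → ( b )

[Ty [Base ( [Ty [Base str]] )] → [Ty [Base ( [Ty [Base b]] )]]]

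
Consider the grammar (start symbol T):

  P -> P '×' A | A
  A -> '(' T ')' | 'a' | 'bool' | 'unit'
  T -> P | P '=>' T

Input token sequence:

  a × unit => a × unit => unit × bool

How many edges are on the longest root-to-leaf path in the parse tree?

6

[T [P [P [A a]] × [A unit]] => [T [P [P [A a]] × [A unit]] => [T [P [P [A unit]] × [A bool]]]]]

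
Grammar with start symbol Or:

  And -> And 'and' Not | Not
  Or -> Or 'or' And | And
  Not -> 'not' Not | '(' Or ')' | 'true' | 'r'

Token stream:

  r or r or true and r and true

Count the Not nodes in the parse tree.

5

[Or [Or [Or [And [Not r]]] or [And [Not r]]] or [And [And [And [Not true]] and [Not r]] and [Not true]]]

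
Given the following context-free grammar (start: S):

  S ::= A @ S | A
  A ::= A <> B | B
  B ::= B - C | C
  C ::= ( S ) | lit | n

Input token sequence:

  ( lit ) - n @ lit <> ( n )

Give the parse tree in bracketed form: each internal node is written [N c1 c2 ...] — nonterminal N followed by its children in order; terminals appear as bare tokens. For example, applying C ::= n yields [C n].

S
A @ S
B @ S
B - C @ S
C - C @ S
( S ) - C @ S
( A ) - C @ S
( B ) - C @ S
( C ) - C @ S
( lit ) - C @ S
( lit ) - n @ S
( lit ) - n @ A
( lit ) - n @ A <> B
( lit ) - n @ B <> B
( lit ) - n @ C <> B
( lit ) - n @ lit <> B
( lit ) - n @ lit <> C
( lit ) - n @ lit <> ( S )
( lit ) - n @ lit <> ( A )
( lit ) - n @ lit <> ( B )
( lit ) - n @ lit <> ( C )
( lit ) - n @ lit <> ( n )

[S [A [B [B [C ( [S [A [B [C lit]]]] )]] - [C n]]] @ [S [A [A [B [C lit]]] <> [B [C ( [S [A [B [C n]]]] )]]]]]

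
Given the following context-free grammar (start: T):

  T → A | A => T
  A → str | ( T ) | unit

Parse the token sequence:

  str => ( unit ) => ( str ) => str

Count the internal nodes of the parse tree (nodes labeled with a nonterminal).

12

[T [A str] => [T [A ( [T [A unit]] )] => [T [A ( [T [A str]] )] => [T [A str]]]]]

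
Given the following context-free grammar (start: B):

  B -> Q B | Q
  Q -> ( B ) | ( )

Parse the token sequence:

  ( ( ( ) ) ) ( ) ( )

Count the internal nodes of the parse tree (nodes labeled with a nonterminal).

[B [Q ( [B [Q ( [B [Q ( )]] )]] )] [B [Q ( )] [B [Q ( )]]]]

10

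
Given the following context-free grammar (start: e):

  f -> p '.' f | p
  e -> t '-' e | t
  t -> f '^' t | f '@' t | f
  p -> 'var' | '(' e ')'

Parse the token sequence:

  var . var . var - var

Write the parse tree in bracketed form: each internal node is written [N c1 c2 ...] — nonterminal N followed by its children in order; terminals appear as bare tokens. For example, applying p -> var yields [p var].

e
t - e
f - e
p . f - e
var . f - e
var . p . f - e
var . var . f - e
var . var . p - e
var . var . var - e
var . var . var - t
var . var . var - f
var . var . var - p
var . var . var - var

[e [t [f [p var] . [f [p var] . [f [p var]]]]] - [e [t [f [p var]]]]]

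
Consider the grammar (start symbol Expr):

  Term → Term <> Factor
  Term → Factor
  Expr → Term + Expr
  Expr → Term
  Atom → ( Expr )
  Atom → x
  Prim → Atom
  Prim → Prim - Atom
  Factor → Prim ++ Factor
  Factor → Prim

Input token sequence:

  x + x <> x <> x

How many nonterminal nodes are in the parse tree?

18

[Expr [Term [Factor [Prim [Atom x]]]] + [Expr [Term [Term [Term [Factor [Prim [Atom x]]]] <> [Factor [Prim [Atom x]]]] <> [Factor [Prim [Atom x]]]]]]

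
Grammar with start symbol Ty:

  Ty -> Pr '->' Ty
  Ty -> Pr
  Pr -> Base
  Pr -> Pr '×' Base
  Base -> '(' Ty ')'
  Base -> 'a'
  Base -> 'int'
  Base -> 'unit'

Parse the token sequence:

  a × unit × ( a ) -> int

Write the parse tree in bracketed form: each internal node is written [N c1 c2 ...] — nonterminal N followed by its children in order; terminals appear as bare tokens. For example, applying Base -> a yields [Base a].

[Ty [Pr [Pr [Pr [Base a]] × [Base unit]] × [Base ( [Ty [Pr [Base a]]] )]] -> [Ty [Pr [Base int]]]]

Ty
Pr -> Ty
Pr × Base -> Ty
Pr × Base × Base -> Ty
Base × Base × Base -> Ty
a × Base × Base -> Ty
a × unit × Base -> Ty
a × unit × ( Ty ) -> Ty
a × unit × ( Pr ) -> Ty
a × unit × ( Base ) -> Ty
a × unit × ( a ) -> Ty
a × unit × ( a ) -> Pr
a × unit × ( a ) -> Base
a × unit × ( a ) -> int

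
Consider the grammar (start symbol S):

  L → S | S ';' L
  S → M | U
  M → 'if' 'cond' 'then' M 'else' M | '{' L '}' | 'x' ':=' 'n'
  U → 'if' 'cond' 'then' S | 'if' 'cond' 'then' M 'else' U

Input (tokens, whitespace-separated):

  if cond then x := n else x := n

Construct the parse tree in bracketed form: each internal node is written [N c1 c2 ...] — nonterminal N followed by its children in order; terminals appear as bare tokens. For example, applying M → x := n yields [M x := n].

S
M
if cond then M else M
if cond then x := n else M
if cond then x := n else x := n

[S [M if cond then [M x := n] else [M x := n]]]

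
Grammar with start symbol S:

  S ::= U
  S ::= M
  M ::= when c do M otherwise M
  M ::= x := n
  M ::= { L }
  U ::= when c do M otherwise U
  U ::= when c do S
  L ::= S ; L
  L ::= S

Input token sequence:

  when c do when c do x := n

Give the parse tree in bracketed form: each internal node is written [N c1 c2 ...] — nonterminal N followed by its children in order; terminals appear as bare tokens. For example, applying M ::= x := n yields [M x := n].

S
U
when c do S
when c do U
when c do when c do S
when c do when c do M
when c do when c do x := n

[S [U when c do [S [U when c do [S [M x := n]]]]]]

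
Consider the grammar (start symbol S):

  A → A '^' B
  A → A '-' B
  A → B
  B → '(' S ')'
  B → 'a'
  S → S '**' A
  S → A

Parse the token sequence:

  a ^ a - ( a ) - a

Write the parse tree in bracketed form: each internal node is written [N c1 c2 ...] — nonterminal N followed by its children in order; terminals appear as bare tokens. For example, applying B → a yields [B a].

S
A
A - B
A - B - B
A ^ B - B - B
B ^ B - B - B
a ^ B - B - B
a ^ a - B - B
a ^ a - ( S ) - B
a ^ a - ( A ) - B
a ^ a - ( B ) - B
a ^ a - ( a ) - B
a ^ a - ( a ) - a

[S [A [A [A [A [B a]] ^ [B a]] - [B ( [S [A [B a]]] )]] - [B a]]]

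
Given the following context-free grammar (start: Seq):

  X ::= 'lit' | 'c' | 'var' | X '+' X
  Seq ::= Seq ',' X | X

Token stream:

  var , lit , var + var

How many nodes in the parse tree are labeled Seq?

[Seq [Seq [Seq [X var]] , [X lit]] , [X [X var] + [X var]]]

3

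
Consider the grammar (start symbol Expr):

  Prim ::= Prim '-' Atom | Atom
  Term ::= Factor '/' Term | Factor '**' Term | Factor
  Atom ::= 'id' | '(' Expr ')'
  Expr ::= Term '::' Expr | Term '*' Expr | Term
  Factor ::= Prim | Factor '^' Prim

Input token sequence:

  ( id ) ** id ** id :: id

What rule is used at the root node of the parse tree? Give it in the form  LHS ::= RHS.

[Expr [Term [Factor [Prim [Atom ( [Expr [Term [Factor [Prim [Atom id]]]]] )]]] ** [Term [Factor [Prim [Atom id]]] ** [Term [Factor [Prim [Atom id]]]]]] :: [Expr [Term [Factor [Prim [Atom id]]]]]]

Expr ::= Term '::' Expr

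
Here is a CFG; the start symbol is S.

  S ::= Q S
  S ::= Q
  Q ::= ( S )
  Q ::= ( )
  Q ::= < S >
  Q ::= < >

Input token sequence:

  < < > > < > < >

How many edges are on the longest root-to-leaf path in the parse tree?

[S [Q < [S [Q < >]] >] [S [Q < >] [S [Q < >]]]]

4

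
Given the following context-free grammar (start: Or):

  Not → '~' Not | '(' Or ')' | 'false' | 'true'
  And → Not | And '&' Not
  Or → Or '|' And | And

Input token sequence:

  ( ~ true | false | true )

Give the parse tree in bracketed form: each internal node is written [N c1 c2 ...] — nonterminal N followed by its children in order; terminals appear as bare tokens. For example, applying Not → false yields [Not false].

[Or [And [Not ( [Or [Or [Or [And [Not ~ [Not true]]]] | [And [Not false]]] | [And [Not true]]] )]]]

Or
And
Not
( Or )
( Or | And )
( Or | And | And )
( And | And | And )
( Not | And | And )
( ~ Not | And | And )
( ~ true | And | And )
( ~ true | Not | And )
( ~ true | false | And )
( ~ true | false | Not )
( ~ true | false | true )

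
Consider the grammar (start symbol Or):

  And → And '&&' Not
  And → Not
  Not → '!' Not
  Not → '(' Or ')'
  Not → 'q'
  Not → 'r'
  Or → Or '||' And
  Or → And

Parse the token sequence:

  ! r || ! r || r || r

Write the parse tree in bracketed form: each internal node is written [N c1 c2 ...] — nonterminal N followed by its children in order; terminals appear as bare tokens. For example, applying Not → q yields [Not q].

Or
Or || And
Or || And || And
Or || And || And || And
And || And || And || And
Not || And || And || And
! Not || And || And || And
! r || And || And || And
! r || Not || And || And
! r || ! Not || And || And
! r || ! r || And || And
! r || ! r || Not || And
! r || ! r || r || And
! r || ! r || r || Not
! r || ! r || r || r

[Or [Or [Or [Or [And [Not ! [Not r]]]] || [And [Not ! [Not r]]]] || [And [Not r]]] || [And [Not r]]]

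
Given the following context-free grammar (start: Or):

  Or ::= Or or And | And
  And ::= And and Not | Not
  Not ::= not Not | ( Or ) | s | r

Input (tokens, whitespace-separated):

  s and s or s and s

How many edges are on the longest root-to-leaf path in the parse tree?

5

[Or [Or [And [And [Not s]] and [Not s]]] or [And [And [Not s]] and [Not s]]]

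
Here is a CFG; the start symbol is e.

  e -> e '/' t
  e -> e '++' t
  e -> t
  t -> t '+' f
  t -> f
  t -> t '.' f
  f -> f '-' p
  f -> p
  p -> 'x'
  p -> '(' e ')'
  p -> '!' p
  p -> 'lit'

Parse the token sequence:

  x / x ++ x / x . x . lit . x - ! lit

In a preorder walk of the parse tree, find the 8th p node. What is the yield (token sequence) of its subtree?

[e [e [e [e [t [f [p x]]]] / [t [f [p x]]]] ++ [t [f [p x]]]] / [t [t [t [t [f [p x]]] . [f [p x]]] . [f [p lit]]] . [f [f [p x]] - [p ! [p lit]]]]]

! lit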